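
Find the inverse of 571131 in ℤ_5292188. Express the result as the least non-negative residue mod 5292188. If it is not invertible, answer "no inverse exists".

no inverse exists

Compute gcd(571131, 5292188):
5292188 = 9×571131 + 152009
571131 = 3×152009 + 115104
152009 = 1×115104 + 36905
115104 = 3×36905 + 4389
36905 = 8×4389 + 1793
4389 = 2×1793 + 803
1793 = 2×803 + 187
803 = 4×187 + 55
187 = 3×55 + 22
55 = 2×22 + 11
22 = 2×11 + 0
gcd(571131, 5292188) = 11 ≠ 1, so 571131 has no multiplicative inverse modulo 5292188.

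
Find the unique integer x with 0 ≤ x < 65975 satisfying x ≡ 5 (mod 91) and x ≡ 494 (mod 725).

Write x = 5 + 91·k. Then 91·k ≡ 494 − 5 ≡ 489 (mod 725).
Need 91⁻¹ mod 725. Extended Euclid on (725, 91):
725 = 7*91 + 88
91 = 1*88 + 3
88 = 29*3 + 1
3 = 3*1 + 0
Back-substitute:
1 = 88 − 29·3
1 = −29·91 + 30·88
1 = 30·725 − 239·91
91⁻¹ ≡ 486 (mod 725), so k ≡ 486·489 ≡ 579 (mod 725).
x = 5 + 91·579 = 52694.

52694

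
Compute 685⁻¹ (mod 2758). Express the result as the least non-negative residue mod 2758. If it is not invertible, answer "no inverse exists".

Extended Euclidean algorithm:
2758 = 4×685 + 18
685 = 38×18 + 1
18 = 18×1 + 0
Since gcd(685, 2758) = 1, back-substitute to write 1 as a combination:
1 = 685 − 38·18
1 = −38·2758 + 153·685
So 685·153 ≡ 1 (mod 2758).

153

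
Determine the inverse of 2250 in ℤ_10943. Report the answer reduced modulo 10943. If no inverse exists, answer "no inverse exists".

Extended Euclidean algorithm:
10943 = 4*2250 + 1943
2250 = 1*1943 + 307
1943 = 6*307 + 101
307 = 3*101 + 4
101 = 25*4 + 1
4 = 4*1 + 0
The gcd is 1. Working backward:
1 = 101 − 25·4
1 = −25·307 + 76·101
1 = 76·1943 − 481·307
1 = −481·2250 + 557·1943
1 = 557·10943 − 2709·2250
So 2250·(-2709) ≡ 1 (mod 10943), and -2709 ≡ 8234 (mod 10943).

8234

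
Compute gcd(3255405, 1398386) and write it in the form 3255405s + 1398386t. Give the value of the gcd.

Euclidean algorithm:
3255405 = 2*1398386 + 458633
1398386 = 3*458633 + 22487
458633 = 20*22487 + 8893
22487 = 2*8893 + 4701
8893 = 1*4701 + 4192
4701 = 1*4192 + 509
4192 = 8*509 + 120
509 = 4*120 + 29
120 = 4*29 + 4
29 = 7*4 + 1
4 = 4*1 + 0
gcd(3255405, 1398386) = 1.
Back-substituting:
1 = 29 − 7·4
1 = −7·120 + 29·29
1 = 29·509 − 123·120
1 = −123·4192 + 1013·509
1 = 1013·4701 − 1136·4192
1 = −1136·8893 + 2149·4701
1 = 2149·22487 − 5434·8893
1 = −5434·458633 + 110829·22487
1 = 110829·1398386 − 337921·458633
1 = −337921·3255405 + 786671·1398386
So 1 = (-337921)·3255405 + (786671)·1398386.

1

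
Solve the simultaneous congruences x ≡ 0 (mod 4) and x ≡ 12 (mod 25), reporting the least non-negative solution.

Write x = 0 + 4·k. Then 4·k ≡ 12 − 0 ≡ 12 (mod 25).
Need 4⁻¹ mod 25. Extended Euclid on (25, 4):
25 = 6*4 + 1
4 = 4*1 + 0
Back-substitute:
1 = 25 − 6·4
4⁻¹ ≡ 19 (mod 25), so k ≡ 19·12 ≡ 3 (mod 25).
x = 0 + 4·3 = 12.

12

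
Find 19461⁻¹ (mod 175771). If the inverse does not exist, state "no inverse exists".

39280

Run Euclid on (175771, 19461):
175771 = 9·19461 + 622
19461 = 31·622 + 179
622 = 3·179 + 85
179 = 2·85 + 9
85 = 9·9 + 4
9 = 2·4 + 1
4 = 4·1 + 0
gcd = 1, so the inverse exists. Back-substitute:
1 = 9 − 2·4
1 = −2·85 + 19·9
1 = 19·179 − 40·85
1 = −40·622 + 139·179
1 = 139·19461 − 4349·622
1 = −4349·175771 + 39280·19461
So 19461·39280 ≡ 1 (mod 175771).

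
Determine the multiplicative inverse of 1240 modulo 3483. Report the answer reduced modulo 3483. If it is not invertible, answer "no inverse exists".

Run Euclid on (3483, 1240):
3483 = 2*1240 + 1003
1240 = 1*1003 + 237
1003 = 4*237 + 55
237 = 4*55 + 17
55 = 3*17 + 4
17 = 4*4 + 1
4 = 4*1 + 0
Since gcd(1240, 3483) = 1, back-substitute to write 1 as a combination:
1 = 17 − 4·4
1 = −4·55 + 13·17
1 = 13·237 − 56·55
1 = −56·1003 + 237·237
1 = 237·1240 − 293·1003
1 = −293·3483 + 823·1240
So 1240·823 ≡ 1 (mod 3483).

823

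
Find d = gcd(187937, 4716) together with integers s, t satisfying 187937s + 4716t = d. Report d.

Apply Euclid's algorithm to 187937 and 4716:
187937 = 39×4716 + 4013
4716 = 1×4013 + 703
4013 = 5×703 + 498
703 = 1×498 + 205
498 = 2×205 + 88
205 = 2×88 + 29
88 = 3×29 + 1
29 = 29×1 + 0
gcd(187937, 4716) = 1.
Express as a combination:
1 = 88 − 3·29
1 = −3·205 + 7·88
1 = 7·498 − 17·205
1 = −17·703 + 24·498
1 = 24·4013 − 137·703
1 = −137·4716 + 161·4013
1 = 161·187937 − 6416·4716
So 1 = (161)·187937 + (-6416)·4716.

1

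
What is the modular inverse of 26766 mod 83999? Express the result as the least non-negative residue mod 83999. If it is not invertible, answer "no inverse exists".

9192

Apply the Euclidean algorithm to 83999 and 26766:
83999 = 3×26766 + 3701
26766 = 7×3701 + 859
3701 = 4×859 + 265
859 = 3×265 + 64
265 = 4×64 + 9
64 = 7×9 + 1
9 = 9×1 + 0
gcd = 1, so the inverse exists. Back-substitute:
1 = 64 − 7·9
1 = −7·265 + 29·64
1 = 29·859 − 94·265
1 = −94·3701 + 405·859
1 = 405·26766 − 2929·3701
1 = −2929·83999 + 9192·26766
So 26766·9192 ≡ 1 (mod 83999).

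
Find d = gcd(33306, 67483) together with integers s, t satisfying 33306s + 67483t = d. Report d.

13

Euclidean algorithm:
67483 = 2·33306 + 871
33306 = 38·871 + 208
871 = 4·208 + 39
208 = 5·39 + 13
39 = 3·13 + 0
gcd(33306, 67483) = 13.
Express as a combination:
13 = 208 − 5·39
13 = −5·871 + 21·208
13 = 21·33306 − 803·871
13 = −803·67483 + 1627·33306
So 13 = (-803)·67483 + (1627)·33306.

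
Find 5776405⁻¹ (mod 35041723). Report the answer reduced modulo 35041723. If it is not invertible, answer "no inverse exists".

gcd(35041723, 5776405) by repeated division:
35041723 = 6*5776405 + 383293
5776405 = 15*383293 + 27010
383293 = 14*27010 + 5153
27010 = 5*5153 + 1245
5153 = 4*1245 + 173
1245 = 7*173 + 34
173 = 5*34 + 3
34 = 11*3 + 1
3 = 3*1 + 0
gcd = 1, so the inverse exists. Back-substitute:
1 = 34 − 11·3
1 = −11·173 + 56·34
1 = 56·1245 − 403·173
1 = −403·5153 + 1668·1245
1 = 1668·27010 − 8743·5153
1 = −8743·383293 + 124070·27010
1 = 124070·5776405 − 1869793·383293
1 = −1869793·35041723 + 11342828·5776405
So 5776405·11342828 ≡ 1 (mod 35041723).

11342828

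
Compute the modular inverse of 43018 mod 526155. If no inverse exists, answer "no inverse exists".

85972

gcd(526155, 43018) by repeated division:
526155 = 12×43018 + 9939
43018 = 4×9939 + 3262
9939 = 3×3262 + 153
3262 = 21×153 + 49
153 = 3×49 + 6
49 = 8×6 + 1
6 = 6×1 + 0
The gcd is 1. Working backward:
1 = 49 − 8·6
1 = −8·153 + 25·49
1 = 25·3262 − 533·153
1 = −533·9939 + 1624·3262
1 = 1624·43018 − 7029·9939
1 = −7029·526155 + 85972·43018
So 43018·85972 ≡ 1 (mod 526155).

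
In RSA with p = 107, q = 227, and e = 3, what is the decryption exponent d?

φ(n) = (p−1)(q−1) = 106·226 = 23956.
Need d with 3·d ≡ 1 (mod 23956). Apply the extended Euclidean algorithm:
23956 = 7985*3 + 1
3 = 3*1 + 0
Back-substitute:
1 = 23956 − 7985·3
So 3·(-7985) ≡ 1 (mod 23956), hence d ≡ -7985 ≡ 15971 (mod 23956).

15971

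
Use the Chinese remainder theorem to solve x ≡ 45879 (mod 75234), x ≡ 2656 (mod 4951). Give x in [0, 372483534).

283452357

Write x = 45879 + 75234·k. Then 75234·k ≡ 2656 − 45879 ≡ 1336 (mod 4951).
Need 75234⁻¹ mod 4951. Extended Euclid on (4951, 969):
4951 = 5·969 + 106
969 = 9·106 + 15
106 = 7·15 + 1
15 = 15·1 + 0
Back-substitute:
1 = 106 − 7·15
1 = −7·969 + 64·106
1 = 64·4951 − 327·969
75234⁻¹ ≡ 4624 (mod 4951), so k ≡ 4624·1336 ≡ 3767 (mod 4951).
x = 45879 + 75234·3767 = 283452357.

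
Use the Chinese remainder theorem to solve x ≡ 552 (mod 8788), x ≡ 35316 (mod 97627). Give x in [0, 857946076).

Write x = 552 + 8788·k. Then 8788·k ≡ 35316 − 552 ≡ 34764 (mod 97627).
Need 8788⁻¹ mod 97627. Extended Euclid on (97627, 8788):
97627 = 11*8788 + 959
8788 = 9*959 + 157
959 = 6*157 + 17
157 = 9*17 + 4
17 = 4*4 + 1
4 = 4*1 + 0
Back-substitute:
1 = 17 − 4·4
1 = −4·157 + 37·17
1 = 37·959 − 226·157
1 = −226·8788 + 2071·959
1 = 2071·97627 − 23007·8788
8788⁻¹ ≡ 74620 (mod 97627), so k ≡ 74620·34764 ≡ 42663 (mod 97627).
x = 552 + 8788·42663 = 374922996.

374922996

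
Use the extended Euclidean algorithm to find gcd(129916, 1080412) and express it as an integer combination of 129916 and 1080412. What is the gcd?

4

Repeated division:
1080412 = 8*129916 + 41084
129916 = 3*41084 + 6664
41084 = 6*6664 + 1100
6664 = 6*1100 + 64
1100 = 17*64 + 12
64 = 5*12 + 4
12 = 3*4 + 0
gcd(129916, 1080412) = 4.
Back-substituting:
4 = 64 − 5·12
4 = −5·1100 + 86·64
4 = 86·6664 − 521·1100
4 = −521·41084 + 3212·6664
4 = 3212·129916 − 10157·41084
4 = −10157·1080412 + 84468·129916
So 4 = (-10157)·1080412 + (84468)·129916.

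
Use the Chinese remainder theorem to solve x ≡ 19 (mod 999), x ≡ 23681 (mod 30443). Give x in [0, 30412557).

236782

Write x = 19 + 999·k. Then 999·k ≡ 23681 − 19 ≡ 23662 (mod 30443).
Need 999⁻¹ mod 30443. Extended Euclid on (30443, 999):
30443 = 30*999 + 473
999 = 2*473 + 53
473 = 8*53 + 49
53 = 1*49 + 4
49 = 12*4 + 1
4 = 4*1 + 0
Back-substitute:
1 = 49 − 12·4
1 = −12·53 + 13·49
1 = 13·473 − 116·53
1 = −116·999 + 245·473
1 = 245·30443 − 7466·999
999⁻¹ ≡ 22977 (mod 30443), so k ≡ 22977·23662 ≡ 237 (mod 30443).
x = 19 + 999·237 = 236782.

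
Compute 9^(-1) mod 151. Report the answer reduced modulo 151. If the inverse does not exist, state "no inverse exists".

Extended Euclidean algorithm:
151 = 16·9 + 7
9 = 1·7 + 2
7 = 3·2 + 1
2 = 2·1 + 0
Since gcd(9, 151) = 1, back-substitute to write 1 as a combination:
1 = 7 − 3·2
1 = −3·9 + 4·7
1 = 4·151 − 67·9
So 9·(-67) ≡ 1 (mod 151), and -67 ≡ 84 (mod 151).

84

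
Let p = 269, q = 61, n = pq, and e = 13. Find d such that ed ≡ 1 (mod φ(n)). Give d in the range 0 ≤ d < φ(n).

φ(n) = (p−1)(q−1) = 268·60 = 16080.
Need d with 13·d ≡ 1 (mod 16080). Apply the extended Euclidean algorithm:
16080 = 1236×13 + 12
13 = 1×12 + 1
12 = 12×1 + 0
Back-substitute:
1 = 13 − 12
1 = −16080 + 1237·13
So 13·1237 ≡ 1 (mod 16080), hence d = 1237.

1237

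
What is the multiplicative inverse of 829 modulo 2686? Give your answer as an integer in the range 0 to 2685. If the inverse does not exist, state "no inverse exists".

2605

gcd(2686, 829) by repeated division:
2686 = 3·829 + 199
829 = 4·199 + 33
199 = 6·33 + 1
33 = 33·1 + 0
The gcd is 1. Working backward:
1 = 199 − 6·33
1 = −6·829 + 25·199
1 = 25·2686 − 81·829
Thus 829·(-81) ≡ 1 (mod 2686); reducing, -81 mod 2686 = 2605.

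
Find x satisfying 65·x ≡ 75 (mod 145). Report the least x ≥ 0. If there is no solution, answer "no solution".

19

First find gcd(65, 145):
145 = 2·65 + 15
65 = 4·15 + 5
15 = 3·5 + 0
gcd = 5 and 5 | 75, so solutions exist. Divide through by 5: 13x ≡ 15 (mod 29).
Now find 13⁻¹ mod 29:
29 = 2·13 + 3
13 = 4·3 + 1
3 = 3·1 + 0
Back-substitute:
1 = 13 − 4·3
1 = −4·29 + 9·13
So 13⁻¹ ≡ 9 (mod 29).
Then x ≡ 9·15 ≡ 19 (mod 29); the smallest non-negative solution is x = 19.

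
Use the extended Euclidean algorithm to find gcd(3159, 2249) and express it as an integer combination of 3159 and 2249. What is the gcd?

13

Repeated division:
3159 = 1*2249 + 910
2249 = 2*910 + 429
910 = 2*429 + 52
429 = 8*52 + 13
52 = 4*13 + 0
gcd(3159, 2249) = 13.
Express as a combination:
13 = 429 − 8·52
13 = −8·910 + 17·429
13 = 17·2249 − 42·910
13 = −42·3159 + 59·2249
So 13 = (-42)·3159 + (59)·2249.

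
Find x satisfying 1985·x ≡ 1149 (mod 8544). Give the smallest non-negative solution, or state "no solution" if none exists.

3741

First find gcd(1985, 8544):
8544 = 4*1985 + 604
1985 = 3*604 + 173
604 = 3*173 + 85
173 = 2*85 + 3
85 = 28*3 + 1
3 = 3*1 + 0
gcd = 1, so a unique solution mod 8544 exists.
Back-substitute for the Bézout coefficients:
1 = 85 − 28·3
1 = −28·173 + 57·85
1 = 57·604 − 199·173
1 = −199·1985 + 654·604
1 = 654·8544 − 2815·1985
So 1985·(-2815) ≡ 1 (mod 8544), giving 1985⁻¹ ≡ 5729.
x ≡ 1985⁻¹·1149 ≡ 5729·1149 ≡ 3741 (mod 8544).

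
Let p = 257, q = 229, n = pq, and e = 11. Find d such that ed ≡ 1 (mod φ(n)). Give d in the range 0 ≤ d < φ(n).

26531

φ(n) = (p−1)(q−1) = 256·228 = 58368.
Need d with 11·d ≡ 1 (mod 58368). Apply the extended Euclidean algorithm:
58368 = 5306·11 + 2
11 = 5·2 + 1
2 = 2·1 + 0
Back-substitute:
1 = 11 − 5·2
1 = −5·58368 + 26531·11
So 11·26531 ≡ 1 (mod 58368), hence d = 26531.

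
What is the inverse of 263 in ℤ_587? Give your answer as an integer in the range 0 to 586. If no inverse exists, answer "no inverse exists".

gcd(587, 263) by repeated division:
587 = 2·263 + 61
263 = 4·61 + 19
61 = 3·19 + 4
19 = 4·4 + 3
4 = 1·3 + 1
3 = 3·1 + 0
gcd = 1, so the inverse exists. Back-substitute:
1 = 4 − 3
1 = −19 + 5·4
1 = 5·61 − 16·19
1 = −16·263 + 69·61
1 = 69·587 − 154·263
So 263·(-154) ≡ 1 (mod 587), and -154 ≡ 433 (mod 587).

433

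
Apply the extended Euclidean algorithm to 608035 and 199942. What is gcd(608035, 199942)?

Repeated division:
608035 = 3×199942 + 8209
199942 = 24×8209 + 2926
8209 = 2×2926 + 2357
2926 = 1×2357 + 569
2357 = 4×569 + 81
569 = 7×81 + 2
81 = 40×2 + 1
2 = 2×1 + 0
gcd(608035, 199942) = 1.
Working backward:
1 = 81 − 40·2
1 = −40·569 + 281·81
1 = 281·2357 − 1164·569
1 = −1164·2926 + 1445·2357
1 = 1445·8209 − 4054·2926
1 = −4054·199942 + 98741·8209
1 = 98741·608035 − 300277·199942
So 1 = (98741)·608035 + (-300277)·199942.

1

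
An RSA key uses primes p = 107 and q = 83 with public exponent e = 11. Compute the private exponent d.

φ(n) = (p−1)(q−1) = 106·82 = 8692.
Need d with 11·d ≡ 1 (mod 8692). Apply the extended Euclidean algorithm:
8692 = 790·11 + 2
11 = 5·2 + 1
2 = 2·1 + 0
Back-substitute:
1 = 11 − 5·2
1 = −5·8692 + 3951·11
So 11·3951 ≡ 1 (mod 8692), hence d = 3951.

3951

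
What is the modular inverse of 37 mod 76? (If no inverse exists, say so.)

37

Run Euclid on (76, 37):
76 = 2×37 + 2
37 = 18×2 + 1
2 = 2×1 + 0
Since gcd(37, 76) = 1, back-substitute to write 1 as a combination:
1 = 37 − 18·2
1 = −18·76 + 37·37
So 37·37 ≡ 1 (mod 76).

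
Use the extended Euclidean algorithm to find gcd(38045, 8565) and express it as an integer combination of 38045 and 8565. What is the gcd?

Repeated division:
38045 = 4*8565 + 3785
8565 = 2*3785 + 995
3785 = 3*995 + 800
995 = 1*800 + 195
800 = 4*195 + 20
195 = 9*20 + 15
20 = 1*15 + 5
15 = 3*5 + 0
gcd(38045, 8565) = 5.
Express as a combination:
5 = 20 − 15
5 = −195 + 10·20
5 = 10·800 − 41·195
5 = −41·995 + 51·800
5 = 51·3785 − 194·995
5 = −194·8565 + 439·3785
5 = 439·38045 − 1950·8565
So 5 = (439)·38045 + (-1950)·8565.

5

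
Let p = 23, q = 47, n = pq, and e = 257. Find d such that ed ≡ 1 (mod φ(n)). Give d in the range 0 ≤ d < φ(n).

φ(n) = (p−1)(q−1) = 22·46 = 1012.
Need d with 257·d ≡ 1 (mod 1012). Apply the extended Euclidean algorithm:
1012 = 3·257 + 241
257 = 1·241 + 16
241 = 15·16 + 1
16 = 16·1 + 0
Back-substitute:
1 = 241 − 15·16
1 = −15·257 + 16·241
1 = 16·1012 − 63·257
So 257·(-63) ≡ 1 (mod 1012), hence d ≡ -63 ≡ 949 (mod 1012).

949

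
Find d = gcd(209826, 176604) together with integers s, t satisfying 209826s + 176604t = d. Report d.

6

Apply Euclid's algorithm to 209826 and 176604:
209826 = 1×176604 + 33222
176604 = 5×33222 + 10494
33222 = 3×10494 + 1740
10494 = 6×1740 + 54
1740 = 32×54 + 12
54 = 4×12 + 6
12 = 2×6 + 0
gcd(209826, 176604) = 6.
Back-substituting:
6 = 54 − 4·12
6 = −4·1740 + 129·54
6 = 129·10494 − 778·1740
6 = −778·33222 + 2463·10494
6 = 2463·176604 − 13093·33222
6 = −13093·209826 + 15556·176604
So 6 = (-13093)·209826 + (15556)·176604.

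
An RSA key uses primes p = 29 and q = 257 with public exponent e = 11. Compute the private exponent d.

1955

φ(n) = (p−1)(q−1) = 28·256 = 7168.
Need d with 11·d ≡ 1 (mod 7168). Apply the extended Euclidean algorithm:
7168 = 651·11 + 7
11 = 1·7 + 4
7 = 1·4 + 3
4 = 1·3 + 1
3 = 3·1 + 0
Back-substitute:
1 = 4 − 3
1 = −7 + 2·4
1 = 2·11 − 3·7
1 = −3·7168 + 1955·11
So 11·1955 ≡ 1 (mod 7168), hence d = 1955.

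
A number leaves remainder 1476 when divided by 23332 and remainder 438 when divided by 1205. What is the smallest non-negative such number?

22656848

Write x = 1476 + 23332·k. Then 23332·k ≡ 438 − 1476 ≡ 167 (mod 1205).
Need 23332⁻¹ mod 1205. Extended Euclid on (1205, 437):
1205 = 2·437 + 331
437 = 1·331 + 106
331 = 3·106 + 13
106 = 8·13 + 2
13 = 6·2 + 1
2 = 2·1 + 0
Back-substitute:
1 = 13 − 6·2
1 = −6·106 + 49·13
1 = 49·331 − 153·106
1 = −153·437 + 202·331
1 = 202·1205 − 557·437
23332⁻¹ ≡ 648 (mod 1205), so k ≡ 648·167 ≡ 971 (mod 1205).
x = 1476 + 23332·971 = 22656848.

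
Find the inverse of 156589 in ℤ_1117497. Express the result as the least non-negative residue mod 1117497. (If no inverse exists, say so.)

gcd(1117497, 156589) by repeated division:
1117497 = 7×156589 + 21374
156589 = 7×21374 + 6971
21374 = 3×6971 + 461
6971 = 15×461 + 56
461 = 8×56 + 13
56 = 4×13 + 4
13 = 3×4 + 1
4 = 4×1 + 0
gcd = 1, so the inverse exists. Back-substitute:
1 = 13 − 3·4
1 = −3·56 + 13·13
1 = 13·461 − 107·56
1 = −107·6971 + 1618·461
1 = 1618·21374 − 4961·6971
1 = −4961·156589 + 36345·21374
1 = 36345·1117497 − 259376·156589
So 156589·(-259376) ≡ 1 (mod 1117497), and -259376 ≡ 858121 (mod 1117497).

858121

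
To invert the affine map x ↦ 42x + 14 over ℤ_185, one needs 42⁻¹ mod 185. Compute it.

gcd(185, 42) by repeated division:
185 = 4×42 + 17
42 = 2×17 + 8
17 = 2×8 + 1
8 = 8×1 + 0
gcd = 1, so the inverse exists. Back-substitute:
1 = 17 − 2·8
1 = −2·42 + 5·17
1 = 5·185 − 22·42
Thus 42·(-22) ≡ 1 (mod 185); reducing, -22 mod 185 = 163.

163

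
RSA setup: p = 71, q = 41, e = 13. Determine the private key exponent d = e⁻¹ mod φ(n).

1077

φ(n) = (p−1)(q−1) = 70·40 = 2800.
Need d with 13·d ≡ 1 (mod 2800). Apply the extended Euclidean algorithm:
2800 = 215*13 + 5
13 = 2*5 + 3
5 = 1*3 + 2
3 = 1*2 + 1
2 = 2*1 + 0
Back-substitute:
1 = 3 − 2
1 = −5 + 2·3
1 = 2·13 − 5·5
1 = −5·2800 + 1077·13
So 13·1077 ≡ 1 (mod 2800), hence d = 1077.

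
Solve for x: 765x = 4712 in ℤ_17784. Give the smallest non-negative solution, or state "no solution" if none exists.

no solution

gcd(765, 17784):
17784 = 23*765 + 189
765 = 4*189 + 9
189 = 21*9 + 0
gcd = 9, but 9 ∤ 4712, so the congruence has no solution.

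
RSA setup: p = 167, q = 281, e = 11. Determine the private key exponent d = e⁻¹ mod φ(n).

8451

φ(n) = (p−1)(q−1) = 166·280 = 46480.
Need d with 11·d ≡ 1 (mod 46480). Apply the extended Euclidean algorithm:
46480 = 4225*11 + 5
11 = 2*5 + 1
5 = 5*1 + 0
Back-substitute:
1 = 11 − 2·5
1 = −2·46480 + 8451·11
So 11·8451 ≡ 1 (mod 46480), hence d = 8451.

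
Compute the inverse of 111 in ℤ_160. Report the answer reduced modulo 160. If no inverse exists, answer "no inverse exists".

Apply the Euclidean algorithm to 160 and 111:
160 = 1×111 + 49
111 = 2×49 + 13
49 = 3×13 + 10
13 = 1×10 + 3
10 = 3×3 + 1
3 = 3×1 + 0
gcd = 1, so the inverse exists. Back-substitute:
1 = 10 − 3·3
1 = −3·13 + 4·10
1 = 4·49 − 15·13
1 = −15·111 + 34·49
1 = 34·160 − 49·111
Hence 111⁻¹ ≡ -49 ≡ 111 (mod 160).

111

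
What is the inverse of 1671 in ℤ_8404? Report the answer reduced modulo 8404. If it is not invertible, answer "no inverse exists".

Apply the Euclidean algorithm to 8404 and 1671:
8404 = 5·1671 + 49
1671 = 34·49 + 5
49 = 9·5 + 4
5 = 1·4 + 1
4 = 4·1 + 0
Since gcd(1671, 8404) = 1, back-substitute to write 1 as a combination:
1 = 5 − 4
1 = −49 + 10·5
1 = 10·1671 − 341·49
1 = −341·8404 + 1715·1671
So 1671·1715 ≡ 1 (mod 8404).

1715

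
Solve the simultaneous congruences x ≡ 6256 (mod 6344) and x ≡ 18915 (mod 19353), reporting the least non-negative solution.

69631656

Write x = 6256 + 6344·k. Then 6344·k ≡ 18915 − 6256 ≡ 12659 (mod 19353).
Need 6344⁻¹ mod 19353. Extended Euclid on (19353, 6344):
19353 = 3×6344 + 321
6344 = 19×321 + 245
321 = 1×245 + 76
245 = 3×76 + 17
76 = 4×17 + 8
17 = 2×8 + 1
8 = 8×1 + 0
Back-substitute:
1 = 17 − 2·8
1 = −2·76 + 9·17
1 = 9·245 − 29·76
1 = −29·321 + 38·245
1 = 38·6344 − 751·321
1 = −751·19353 + 2291·6344
6344⁻¹ ≡ 2291 (mod 19353), so k ≡ 2291·12659 ≡ 10975 (mod 19353).
x = 6256 + 6344·10975 = 69631656.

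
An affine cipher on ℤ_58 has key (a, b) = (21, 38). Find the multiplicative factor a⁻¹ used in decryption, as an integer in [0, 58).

47

Apply the Euclidean algorithm to 58 and 21:
58 = 2*21 + 16
21 = 1*16 + 5
16 = 3*5 + 1
5 = 5*1 + 0
Since gcd(21, 58) = 1, back-substitute to write 1 as a combination:
1 = 16 − 3·5
1 = −3·21 + 4·16
1 = 4·58 − 11·21
Thus 21·(-11) ≡ 1 (mod 58); reducing, -11 mod 58 = 47.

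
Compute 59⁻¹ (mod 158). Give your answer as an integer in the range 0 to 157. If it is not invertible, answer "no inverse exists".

75

Apply the Euclidean algorithm to 158 and 59:
158 = 2*59 + 40
59 = 1*40 + 19
40 = 2*19 + 2
19 = 9*2 + 1
2 = 2*1 + 0
gcd = 1, so the inverse exists. Back-substitute:
1 = 19 − 9·2
1 = −9·40 + 19·19
1 = 19·59 − 28·40
1 = −28·158 + 75·59
So 59·75 ≡ 1 (mod 158).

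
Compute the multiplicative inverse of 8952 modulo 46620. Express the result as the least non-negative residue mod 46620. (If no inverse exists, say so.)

no inverse exists

Compute gcd(8952, 46620):
46620 = 5·8952 + 1860
8952 = 4·1860 + 1512
1860 = 1·1512 + 348
1512 = 4·348 + 120
348 = 2·120 + 108
120 = 1·108 + 12
108 = 9·12 + 0
gcd(8952, 46620) = 12 ≠ 1, so 8952 has no multiplicative inverse modulo 46620.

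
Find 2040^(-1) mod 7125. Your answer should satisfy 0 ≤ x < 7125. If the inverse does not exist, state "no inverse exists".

Euclidean algorithm on 7125, 2040:
7125 = 3×2040 + 1005
2040 = 2×1005 + 30
1005 = 33×30 + 15
30 = 2×15 + 0
gcd(2040, 7125) = 15 ≠ 1, so 2040 has no multiplicative inverse modulo 7125.

no inverse exists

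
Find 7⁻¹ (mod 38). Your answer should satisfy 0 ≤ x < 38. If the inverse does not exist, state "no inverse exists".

Extended Euclidean algorithm:
38 = 5·7 + 3
7 = 2·3 + 1
3 = 3·1 + 0
The gcd is 1. Working backward:
1 = 7 − 2·3
1 = −2·38 + 11·7
So 7·11 ≡ 1 (mod 38).

11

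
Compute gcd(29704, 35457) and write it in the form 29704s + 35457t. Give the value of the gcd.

1

Apply Euclid's algorithm to 35457 and 29704:
35457 = 1×29704 + 5753
29704 = 5×5753 + 939
5753 = 6×939 + 119
939 = 7×119 + 106
119 = 1×106 + 13
106 = 8×13 + 2
13 = 6×2 + 1
2 = 2×1 + 0
gcd(29704, 35457) = 1.
Working backward:
1 = 13 − 6·2
1 = −6·106 + 49·13
1 = 49·119 − 55·106
1 = −55·939 + 434·119
1 = 434·5753 − 2659·939
1 = −2659·29704 + 13729·5753
1 = 13729·35457 − 16388·29704
So 1 = (13729)·35457 + (-16388)·29704.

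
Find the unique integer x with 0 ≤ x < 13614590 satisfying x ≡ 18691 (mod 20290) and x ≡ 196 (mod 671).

3204221

Write x = 18691 + 20290·k. Then 20290·k ≡ 196 − 18691 ≡ 293 (mod 671).
Need 20290⁻¹ mod 671. Extended Euclid on (671, 160):
671 = 4·160 + 31
160 = 5·31 + 5
31 = 6·5 + 1
5 = 5·1 + 0
Back-substitute:
1 = 31 − 6·5
1 = −6·160 + 31·31
1 = 31·671 − 130·160
20290⁻¹ ≡ 541 (mod 671), so k ≡ 541·293 ≡ 157 (mod 671).
x = 18691 + 20290·157 = 3204221.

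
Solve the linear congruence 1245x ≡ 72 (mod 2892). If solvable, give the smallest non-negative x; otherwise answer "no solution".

First find gcd(1245, 2892):
2892 = 2*1245 + 402
1245 = 3*402 + 39
402 = 10*39 + 12
39 = 3*12 + 3
12 = 4*3 + 0
gcd = 3 and 3 | 72, so solutions exist. Divide through by 3: 415x ≡ 24 (mod 964).
Now find 415⁻¹ mod 964:
964 = 2·415 + 134
415 = 3·134 + 13
134 = 10·13 + 4
13 = 3·4 + 1
4 = 4·1 + 0
Back-substitute:
1 = 13 − 3·4
1 = −3·134 + 31·13
1 = 31·415 − 96·134
1 = −96·964 + 223·415
So 415⁻¹ ≡ 223 (mod 964).
Then x ≡ 223·24 ≡ 532 (mod 964); the smallest non-negative solution is x = 532.

532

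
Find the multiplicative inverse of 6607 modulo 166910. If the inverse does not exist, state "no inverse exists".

Extended Euclidean algorithm:
166910 = 25×6607 + 1735
6607 = 3×1735 + 1402
1735 = 1×1402 + 333
1402 = 4×333 + 70
333 = 4×70 + 53
70 = 1×53 + 17
53 = 3×17 + 2
17 = 8×2 + 1
2 = 2×1 + 0
gcd = 1, so the inverse exists. Back-substitute:
1 = 17 − 8·2
1 = −8·53 + 25·17
1 = 25·70 − 33·53
1 = −33·333 + 157·70
1 = 157·1402 − 661·333
1 = −661·1735 + 818·1402
1 = 818·6607 − 3115·1735
1 = −3115·166910 + 78693·6607
So 6607·78693 ≡ 1 (mod 166910).

78693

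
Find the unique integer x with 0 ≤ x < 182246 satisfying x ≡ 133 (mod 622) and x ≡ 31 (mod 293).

Write x = 133 + 622·k. Then 622·k ≡ 31 − 133 ≡ 191 (mod 293).
Need 622⁻¹ mod 293. Extended Euclid on (293, 36):
293 = 8×36 + 5
36 = 7×5 + 1
5 = 5×1 + 0
Back-substitute:
1 = 36 − 7·5
1 = −7·293 + 57·36
622⁻¹ ≡ 57 (mod 293), so k ≡ 57·191 ≡ 46 (mod 293).
x = 133 + 622·46 = 28745.

28745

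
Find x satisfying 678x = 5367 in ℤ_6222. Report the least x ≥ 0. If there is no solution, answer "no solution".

gcd(678, 6222):
6222 = 9×678 + 120
678 = 5×120 + 78
120 = 1×78 + 42
78 = 1×42 + 36
42 = 1×36 + 6
36 = 6×6 + 0
gcd = 6, but 6 ∤ 5367, so the congruence has no solution.

no solution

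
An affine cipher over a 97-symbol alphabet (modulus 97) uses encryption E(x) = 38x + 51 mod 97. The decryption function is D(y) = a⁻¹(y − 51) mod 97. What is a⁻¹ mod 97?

Extended Euclidean algorithm:
97 = 2·38 + 21
38 = 1·21 + 17
21 = 1·17 + 4
17 = 4·4 + 1
4 = 4·1 + 0
The gcd is 1. Working backward:
1 = 17 − 4·4
1 = −4·21 + 5·17
1 = 5·38 − 9·21
1 = −9·97 + 23·38
So 38·23 ≡ 1 (mod 97).

23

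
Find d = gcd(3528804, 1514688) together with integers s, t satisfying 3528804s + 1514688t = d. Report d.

12

Apply Euclid's algorithm to 3528804 and 1514688:
3528804 = 2×1514688 + 499428
1514688 = 3×499428 + 16404
499428 = 30×16404 + 7308
16404 = 2×7308 + 1788
7308 = 4×1788 + 156
1788 = 11×156 + 72
156 = 2×72 + 12
72 = 6×12 + 0
gcd(3528804, 1514688) = 12.
Working backward:
12 = 156 − 2·72
12 = −2·1788 + 23·156
12 = 23·7308 − 94·1788
12 = −94·16404 + 211·7308
12 = 211·499428 − 6424·16404
12 = −6424·1514688 + 19483·499428
12 = 19483·3528804 − 45390·1514688
So 12 = (19483)·3528804 + (-45390)·1514688.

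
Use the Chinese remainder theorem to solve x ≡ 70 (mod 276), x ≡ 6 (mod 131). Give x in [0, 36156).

24634

Write x = 70 + 276·k. Then 276·k ≡ 6 − 70 ≡ 67 (mod 131).
Need 276⁻¹ mod 131. Extended Euclid on (131, 14):
131 = 9×14 + 5
14 = 2×5 + 4
5 = 1×4 + 1
4 = 4×1 + 0
Back-substitute:
1 = 5 − 4
1 = −14 + 3·5
1 = 3·131 − 28·14
276⁻¹ ≡ 103 (mod 131), so k ≡ 103·67 ≡ 89 (mod 131).
x = 70 + 276·89 = 24634.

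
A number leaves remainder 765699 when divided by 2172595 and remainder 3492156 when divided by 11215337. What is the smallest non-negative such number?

20099165944574

Write x = 765699 + 2172595·k. Then 2172595·k ≡ 3492156 − 765699 ≡ 2726457 (mod 11215337).
Need 2172595⁻¹ mod 11215337. Extended Euclid on (11215337, 2172595):
11215337 = 5×2172595 + 352362
2172595 = 6×352362 + 58423
352362 = 6×58423 + 1824
58423 = 32×1824 + 55
1824 = 33×55 + 9
55 = 6×9 + 1
9 = 9×1 + 0
Back-substitute:
1 = 55 − 6·9
1 = −6·1824 + 199·55
1 = 199·58423 − 6374·1824
1 = −6374·352362 + 38443·58423
1 = 38443·2172595 − 237032·352362
1 = −237032·11215337 + 1223603·2172595
2172595⁻¹ ≡ 1223603 (mod 11215337), so k ≡ 1223603·2726457 ≡ 9251225 (mod 11215337).
x = 765699 + 2172595·9251225 = 20099165944574.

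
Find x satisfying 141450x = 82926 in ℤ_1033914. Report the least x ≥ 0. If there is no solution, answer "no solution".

109393

First find gcd(141450, 1033914):
1033914 = 7·141450 + 43764
141450 = 3·43764 + 10158
43764 = 4·10158 + 3132
10158 = 3·3132 + 762
3132 = 4·762 + 84
762 = 9·84 + 6
84 = 14·6 + 0
gcd = 6 and 6 | 82926, so solutions exist. Divide through by 6: 23575x ≡ 13821 (mod 172319).
Now find 23575⁻¹ mod 172319:
172319 = 7×23575 + 7294
23575 = 3×7294 + 1693
7294 = 4×1693 + 522
1693 = 3×522 + 127
522 = 4×127 + 14
127 = 9×14 + 1
14 = 14×1 + 0
Back-substitute:
1 = 127 − 9·14
1 = −9·522 + 37·127
1 = 37·1693 − 120·522
1 = −120·7294 + 517·1693
1 = 517·23575 − 1671·7294
1 = −1671·172319 + 12214·23575
So 23575⁻¹ ≡ 12214 (mod 172319).
Then x ≡ 12214·13821 ≡ 109393 (mod 172319); the smallest non-negative solution is x = 109393.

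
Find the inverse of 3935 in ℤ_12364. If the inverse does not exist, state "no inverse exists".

gcd(12364, 3935) by repeated division:
12364 = 3·3935 + 559
3935 = 7·559 + 22
559 = 25·22 + 9
22 = 2·9 + 4
9 = 2·4 + 1
4 = 4·1 + 0
Since gcd(3935, 12364) = 1, back-substitute to write 1 as a combination:
1 = 9 − 2·4
1 = −2·22 + 5·9
1 = 5·559 − 127·22
1 = −127·3935 + 894·559
1 = 894·12364 − 2809·3935
Hence 3935⁻¹ ≡ -2809 ≡ 9555 (mod 12364).

9555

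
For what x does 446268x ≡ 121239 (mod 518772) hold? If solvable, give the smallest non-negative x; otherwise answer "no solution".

gcd(446268, 518772):
518772 = 1·446268 + 72504
446268 = 6·72504 + 11244
72504 = 6·11244 + 5040
11244 = 2·5040 + 1164
5040 = 4·1164 + 384
1164 = 3·384 + 12
384 = 32·12 + 0
gcd = 12, but 12 ∤ 121239, so the congruence has no solution.

no solution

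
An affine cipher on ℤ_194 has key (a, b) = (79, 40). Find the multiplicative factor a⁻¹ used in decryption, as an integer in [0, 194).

167

gcd(194, 79) by repeated division:
194 = 2·79 + 36
79 = 2·36 + 7
36 = 5·7 + 1
7 = 7·1 + 0
gcd = 1, so the inverse exists. Back-substitute:
1 = 36 − 5·7
1 = −5·79 + 11·36
1 = 11·194 − 27·79
Thus 79·(-27) ≡ 1 (mod 194); reducing, -27 mod 194 = 167.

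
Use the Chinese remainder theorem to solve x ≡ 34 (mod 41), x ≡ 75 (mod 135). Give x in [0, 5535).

75

Write x = 34 + 41·k. Then 41·k ≡ 75 − 34 ≡ 41 (mod 135).
Need 41⁻¹ mod 135. Extended Euclid on (135, 41):
135 = 3*41 + 12
41 = 3*12 + 5
12 = 2*5 + 2
5 = 2*2 + 1
2 = 2*1 + 0
Back-substitute:
1 = 5 − 2·2
1 = −2·12 + 5·5
1 = 5·41 − 17·12
1 = −17·135 + 56·41
41⁻¹ ≡ 56 (mod 135), so k ≡ 56·41 ≡ 1 (mod 135).
x = 34 + 41·1 = 75.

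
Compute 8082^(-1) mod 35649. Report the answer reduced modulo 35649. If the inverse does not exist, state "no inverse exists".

Compute gcd(8082, 35649):
35649 = 4·8082 + 3321
8082 = 2·3321 + 1440
3321 = 2·1440 + 441
1440 = 3·441 + 117
441 = 3·117 + 90
117 = 1·90 + 27
90 = 3·27 + 9
27 = 3·9 + 0
Since gcd = 9 > 1, 8082 is not a unit mod 35649.

no inverse exists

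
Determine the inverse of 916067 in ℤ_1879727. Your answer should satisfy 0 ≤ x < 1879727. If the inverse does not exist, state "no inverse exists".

564396

Run Euclid on (1879727, 916067):
1879727 = 2·916067 + 47593
916067 = 19·47593 + 11800
47593 = 4·11800 + 393
11800 = 30·393 + 10
393 = 39·10 + 3
10 = 3·3 + 1
3 = 3·1 + 0
The gcd is 1. Working backward:
1 = 10 − 3·3
1 = −3·393 + 118·10
1 = 118·11800 − 3543·393
1 = −3543·47593 + 14290·11800
1 = 14290·916067 − 275053·47593
1 = −275053·1879727 + 564396·916067
So 916067·564396 ≡ 1 (mod 1879727).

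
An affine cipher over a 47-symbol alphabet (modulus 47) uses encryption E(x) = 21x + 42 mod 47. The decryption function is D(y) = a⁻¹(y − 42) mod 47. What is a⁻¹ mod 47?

9

Apply the Euclidean algorithm to 47 and 21:
47 = 2*21 + 5
21 = 4*5 + 1
5 = 5*1 + 0
The gcd is 1. Working backward:
1 = 21 − 4·5
1 = −4·47 + 9·21
So 21·9 ≡ 1 (mod 47).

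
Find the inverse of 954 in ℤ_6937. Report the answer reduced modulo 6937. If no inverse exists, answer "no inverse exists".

Run Euclid on (6937, 954):
6937 = 7·954 + 259
954 = 3·259 + 177
259 = 1·177 + 82
177 = 2·82 + 13
82 = 6·13 + 4
13 = 3·4 + 1
4 = 4·1 + 0
The gcd is 1. Working backward:
1 = 13 − 3·4
1 = −3·82 + 19·13
1 = 19·177 − 41·82
1 = −41·259 + 60·177
1 = 60·954 − 221·259
1 = −221·6937 + 1607·954
So 954·1607 ≡ 1 (mod 6937).

1607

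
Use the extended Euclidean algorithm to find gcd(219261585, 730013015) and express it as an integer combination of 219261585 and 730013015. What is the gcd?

5

Repeated division:
730013015 = 3×219261585 + 72228260
219261585 = 3×72228260 + 2576805
72228260 = 28×2576805 + 77720
2576805 = 33×77720 + 12045
77720 = 6×12045 + 5450
12045 = 2×5450 + 1145
5450 = 4×1145 + 870
1145 = 1×870 + 275
870 = 3×275 + 45
275 = 6×45 + 5
45 = 9×5 + 0
gcd(219261585, 730013015) = 5.
Express as a combination:
5 = 275 − 6·45
5 = −6·870 + 19·275
5 = 19·1145 − 25·870
5 = −25·5450 + 119·1145
5 = 119·12045 − 263·5450
5 = −263·77720 + 1697·12045
5 = 1697·2576805 − 56264·77720
5 = −56264·72228260 + 1577089·2576805
5 = 1577089·219261585 − 4787531·72228260
5 = −4787531·730013015 + 15939682·219261585
So 5 = (-4787531)·730013015 + (15939682)·219261585.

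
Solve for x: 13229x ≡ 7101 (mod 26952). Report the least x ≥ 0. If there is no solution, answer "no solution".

First find gcd(13229, 26952):
26952 = 2×13229 + 494
13229 = 26×494 + 385
494 = 1×385 + 109
385 = 3×109 + 58
109 = 1×58 + 51
58 = 1×51 + 7
51 = 7×7 + 2
7 = 3×2 + 1
2 = 2×1 + 0
gcd = 1, so a unique solution mod 26952 exists.
Back-substitute for the Bézout coefficients:
1 = 7 − 3·2
1 = −3·51 + 22·7
1 = 22·58 − 25·51
1 = −25·109 + 47·58
1 = 47·385 − 166·109
1 = −166·494 + 213·385
1 = 213·13229 − 5704·494
1 = −5704·26952 + 11621·13229
So 13229·(11621) ≡ 1 (mod 26952), giving 13229⁻¹ ≡ 11621.
x ≡ 13229⁻¹·7101 ≡ 11621·7101 ≡ 20649 (mod 26952).

20649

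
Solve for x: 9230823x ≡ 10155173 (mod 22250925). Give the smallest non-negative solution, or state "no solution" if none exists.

gcd(9230823, 22250925):
22250925 = 2·9230823 + 3789279
9230823 = 2·3789279 + 1652265
3789279 = 2·1652265 + 484749
1652265 = 3·484749 + 198018
484749 = 2·198018 + 88713
198018 = 2·88713 + 20592
88713 = 4·20592 + 6345
20592 = 3·6345 + 1557
6345 = 4·1557 + 117
1557 = 13·117 + 36
117 = 3·36 + 9
36 = 4·9 + 0
gcd = 9, but 9 ∤ 10155173, so the congruence has no solution.

no solution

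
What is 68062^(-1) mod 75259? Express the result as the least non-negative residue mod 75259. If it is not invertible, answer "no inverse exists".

gcd(75259, 68062) by repeated division:
75259 = 1*68062 + 7197
68062 = 9*7197 + 3289
7197 = 2*3289 + 619
3289 = 5*619 + 194
619 = 3*194 + 37
194 = 5*37 + 9
37 = 4*9 + 1
9 = 9*1 + 0
The gcd is 1. Working backward:
1 = 37 − 4·9
1 = −4·194 + 21·37
1 = 21·619 − 67·194
1 = −67·3289 + 356·619
1 = 356·7197 − 779·3289
1 = −779·68062 + 7367·7197
1 = 7367·75259 − 8146·68062
So 68062·(-8146) ≡ 1 (mod 75259), and -8146 ≡ 67113 (mod 75259).

67113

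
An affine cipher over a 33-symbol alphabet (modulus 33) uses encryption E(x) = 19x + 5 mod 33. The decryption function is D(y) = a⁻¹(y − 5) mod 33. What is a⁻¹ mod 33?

7

Run Euclid on (33, 19):
33 = 1×19 + 14
19 = 1×14 + 5
14 = 2×5 + 4
5 = 1×4 + 1
4 = 4×1 + 0
The gcd is 1. Working backward:
1 = 5 − 4
1 = −14 + 3·5
1 = 3·19 − 4·14
1 = −4·33 + 7·19
So 19·7 ≡ 1 (mod 33).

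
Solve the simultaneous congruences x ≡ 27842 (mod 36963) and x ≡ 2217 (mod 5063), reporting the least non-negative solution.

183475211

Write x = 27842 + 36963·k. Then 36963·k ≡ 2217 − 27842 ≡ 4753 (mod 5063).
Need 36963⁻¹ mod 5063. Extended Euclid on (5063, 1522):
5063 = 3×1522 + 497
1522 = 3×497 + 31
497 = 16×31 + 1
31 = 31×1 + 0
Back-substitute:
1 = 497 − 16·31
1 = −16·1522 + 49·497
1 = 49·5063 − 163·1522
36963⁻¹ ≡ 4900 (mod 5063), so k ≡ 4900·4753 ≡ 4963 (mod 5063).
x = 27842 + 36963·4963 = 183475211.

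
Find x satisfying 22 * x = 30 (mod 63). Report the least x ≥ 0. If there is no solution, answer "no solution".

30

First find gcd(22, 63):
63 = 2·22 + 19
22 = 1·19 + 3
19 = 6·3 + 1
3 = 3·1 + 0
gcd = 1, so a unique solution mod 63 exists.
Back-substitute for the Bézout coefficients:
1 = 19 − 6·3
1 = −6·22 + 7·19
1 = 7·63 − 20·22
So 22·(-20) ≡ 1 (mod 63), giving 22⁻¹ ≡ 43.
x ≡ 22⁻¹·30 ≡ 43·30 ≡ 30 (mod 63).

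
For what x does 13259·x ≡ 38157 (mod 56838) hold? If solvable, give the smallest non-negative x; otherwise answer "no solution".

First find gcd(13259, 56838):
56838 = 4*13259 + 3802
13259 = 3*3802 + 1853
3802 = 2*1853 + 96
1853 = 19*96 + 29
96 = 3*29 + 9
29 = 3*9 + 2
9 = 4*2 + 1
2 = 2*1 + 0
gcd = 1, so a unique solution mod 56838 exists.
Back-substitute for the Bézout coefficients:
1 = 9 − 4·2
1 = −4·29 + 13·9
1 = 13·96 − 43·29
1 = −43·1853 + 830·96
1 = 830·3802 − 1703·1853
1 = −1703·13259 + 5939·3802
1 = 5939·56838 − 25459·13259
So 13259·(-25459) ≡ 1 (mod 56838), giving 13259⁻¹ ≡ 31379.
x ≡ 13259⁻¹·38157 ≡ 31379·38157 ≡ 36033 (mod 56838).

36033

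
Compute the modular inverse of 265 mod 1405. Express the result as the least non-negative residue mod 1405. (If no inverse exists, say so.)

Euclidean algorithm on 1405, 265:
1405 = 5*265 + 80
265 = 3*80 + 25
80 = 3*25 + 5
25 = 5*5 + 0
Since gcd = 5 > 1, 265 is not a unit mod 1405.

no inverse exists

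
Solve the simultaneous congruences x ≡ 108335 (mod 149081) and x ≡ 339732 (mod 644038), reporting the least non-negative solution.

43822617366

Write x = 108335 + 149081·k. Then 149081·k ≡ 339732 − 108335 ≡ 231397 (mod 644038).
Need 149081⁻¹ mod 644038. Extended Euclid on (644038, 149081):
644038 = 4·149081 + 47714
149081 = 3·47714 + 5939
47714 = 8·5939 + 202
5939 = 29·202 + 81
202 = 2·81 + 40
81 = 2·40 + 1
40 = 40·1 + 0
Back-substitute:
1 = 81 − 2·40
1 = −2·202 + 5·81
1 = 5·5939 − 147·202
1 = −147·47714 + 1181·5939
1 = 1181·149081 − 3690·47714
1 = −3690·644038 + 15941·149081
149081⁻¹ ≡ 15941 (mod 644038), so k ≡ 15941·231397 ≡ 293951 (mod 644038).
x = 108335 + 149081·293951 = 43822617366.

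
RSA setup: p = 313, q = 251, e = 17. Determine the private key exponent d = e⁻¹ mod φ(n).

18353

φ(n) = (p−1)(q−1) = 312·250 = 78000.
Need d with 17·d ≡ 1 (mod 78000). Apply the extended Euclidean algorithm:
78000 = 4588×17 + 4
17 = 4×4 + 1
4 = 4×1 + 0
Back-substitute:
1 = 17 − 4·4
1 = −4·78000 + 18353·17
So 17·18353 ≡ 1 (mod 78000), hence d = 18353.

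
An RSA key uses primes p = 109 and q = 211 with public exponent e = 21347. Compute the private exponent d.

7163

φ(n) = (p−1)(q−1) = 108·210 = 22680.
Need d with 21347·d ≡ 1 (mod 22680). Apply the extended Euclidean algorithm:
22680 = 1×21347 + 1333
21347 = 16×1333 + 19
1333 = 70×19 + 3
19 = 6×3 + 1
3 = 3×1 + 0
Back-substitute:
1 = 19 − 6·3
1 = −6·1333 + 421·19
1 = 421·21347 − 6742·1333
1 = −6742·22680 + 7163·21347
So 21347·7163 ≡ 1 (mod 22680), hence d = 7163.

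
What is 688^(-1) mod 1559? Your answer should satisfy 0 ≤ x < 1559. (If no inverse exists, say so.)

Run Euclid on (1559, 688):
1559 = 2*688 + 183
688 = 3*183 + 139
183 = 1*139 + 44
139 = 3*44 + 7
44 = 6*7 + 2
7 = 3*2 + 1
2 = 2*1 + 0
Since gcd(688, 1559) = 1, back-substitute to write 1 as a combination:
1 = 7 − 3·2
1 = −3·44 + 19·7
1 = 19·139 − 60·44
1 = −60·183 + 79·139
1 = 79·688 − 297·183
1 = −297·1559 + 673·688
So 688·673 ≡ 1 (mod 1559).

673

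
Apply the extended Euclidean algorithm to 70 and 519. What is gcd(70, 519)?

Repeated division:
519 = 7·70 + 29
70 = 2·29 + 12
29 = 2·12 + 5
12 = 2·5 + 2
5 = 2·2 + 1
2 = 2·1 + 0
gcd(70, 519) = 1.
Express as a combination:
1 = 5 − 2·2
1 = −2·12 + 5·5
1 = 5·29 − 12·12
1 = −12·70 + 29·29
1 = 29·519 − 215·70
So 1 = (29)·519 + (-215)·70.

1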